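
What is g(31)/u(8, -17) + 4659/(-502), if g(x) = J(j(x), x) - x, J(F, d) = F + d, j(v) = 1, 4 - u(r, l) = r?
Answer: -9569/1004 ≈ -9.5309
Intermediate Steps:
u(r, l) = 4 - r
g(x) = 1 (g(x) = (1 + x) - x = 1)
g(31)/u(8, -17) + 4659/(-502) = 1/(4 - 1*8) + 4659/(-502) = 1/(4 - 8) + 4659*(-1/502) = 1/(-4) - 4659/502 = 1*(-1/4) - 4659/502 = -1/4 - 4659/502 = -9569/1004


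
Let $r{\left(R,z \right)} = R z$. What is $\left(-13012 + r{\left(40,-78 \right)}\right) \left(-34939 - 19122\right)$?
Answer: $872112052$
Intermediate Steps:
$\left(-13012 + r{\left(40,-78 \right)}\right) \left(-34939 - 19122\right) = \left(-13012 + 40 \left(-78\right)\right) \left(-34939 - 19122\right) = \left(-13012 - 3120\right) \left(-54061\right) = \left(-16132\right) \left(-54061\right) = 872112052$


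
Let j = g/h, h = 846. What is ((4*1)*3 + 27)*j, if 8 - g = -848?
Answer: 5564/141 ≈ 39.461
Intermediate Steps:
g = 856 (g = 8 - 1*(-848) = 8 + 848 = 856)
j = 428/423 (j = 856/846 = 856*(1/846) = 428/423 ≈ 1.0118)
((4*1)*3 + 27)*j = ((4*1)*3 + 27)*(428/423) = (4*3 + 27)*(428/423) = (12 + 27)*(428/423) = 39*(428/423) = 5564/141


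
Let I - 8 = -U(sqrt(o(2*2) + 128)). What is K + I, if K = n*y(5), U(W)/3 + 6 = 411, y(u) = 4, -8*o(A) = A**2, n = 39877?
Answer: 158301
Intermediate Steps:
o(A) = -A**2/8
U(W) = 1215 (U(W) = -18 + 3*411 = -18 + 1233 = 1215)
K = 159508 (K = 39877*4 = 159508)
I = -1207 (I = 8 - 1*1215 = 8 - 1215 = -1207)
K + I = 159508 - 1207 = 158301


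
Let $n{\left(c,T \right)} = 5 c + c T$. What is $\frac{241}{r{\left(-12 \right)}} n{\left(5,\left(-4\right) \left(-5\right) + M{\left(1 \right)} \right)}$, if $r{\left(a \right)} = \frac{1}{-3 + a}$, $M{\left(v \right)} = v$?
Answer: $-469950$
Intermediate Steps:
$n{\left(c,T \right)} = 5 c + T c$
$\frac{241}{r{\left(-12 \right)}} n{\left(5,\left(-4\right) \left(-5\right) + M{\left(1 \right)} \right)} = \frac{241}{\frac{1}{-3 - 12}} \cdot 5 \left(5 + \left(\left(-4\right) \left(-5\right) + 1\right)\right) = \frac{241}{\frac{1}{-15}} \cdot 5 \left(5 + \left(20 + 1\right)\right) = \frac{241}{- \frac{1}{15}} \cdot 5 \left(5 + 21\right) = 241 \left(-15\right) 5 \cdot 26 = \left(-3615\right) 130 = -469950$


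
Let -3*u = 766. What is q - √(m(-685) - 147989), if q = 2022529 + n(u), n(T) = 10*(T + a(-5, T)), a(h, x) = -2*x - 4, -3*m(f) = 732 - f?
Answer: 6075127/3 - 2*I*√334038/3 ≈ 2.025e+6 - 385.31*I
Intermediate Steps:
u = -766/3 (u = -⅓*766 = -766/3 ≈ -255.33)
m(f) = -244 + f/3 (m(f) = -(732 - f)/3 = -244 + f/3)
a(h, x) = -4 - 2*x
n(T) = -40 - 10*T (n(T) = 10*(T + (-4 - 2*T)) = 10*(-4 - T) = -40 - 10*T)
q = 6075127/3 (q = 2022529 + (-40 - 10*(-766/3)) = 2022529 + (-40 + 7660/3) = 2022529 + 7540/3 = 6075127/3 ≈ 2.0250e+6)
q - √(m(-685) - 147989) = 6075127/3 - √((-244 + (⅓)*(-685)) - 147989) = 6075127/3 - √((-244 - 685/3) - 147989) = 6075127/3 - √(-1417/3 - 147989) = 6075127/3 - √(-445384/3) = 6075127/3 - 2*I*√334038/3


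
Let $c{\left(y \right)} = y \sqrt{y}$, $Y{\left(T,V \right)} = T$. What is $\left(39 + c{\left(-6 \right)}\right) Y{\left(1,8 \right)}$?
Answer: $39 - 6 i \sqrt{6} \approx 39.0 - 14.697 i$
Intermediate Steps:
$c{\left(y \right)} = y^{\frac{3}{2}}$
$\left(39 + c{\left(-6 \right)}\right) Y{\left(1,8 \right)} = \left(39 + \left(-6\right)^{\frac{3}{2}}\right) 1 = \left(39 - 6 i \sqrt{6}\right) 1 = 39 - 6 i \sqrt{6}$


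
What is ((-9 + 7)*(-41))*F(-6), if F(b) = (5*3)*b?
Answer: -7380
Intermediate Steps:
F(b) = 15*b
((-9 + 7)*(-41))*F(-6) = ((-9 + 7)*(-41))*(15*(-6)) = -2*(-41)*(-90) = 82*(-90) = -7380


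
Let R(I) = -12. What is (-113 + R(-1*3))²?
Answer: 15625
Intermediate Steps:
(-113 + R(-1*3))² = (-113 - 12)² = (-125)² = 15625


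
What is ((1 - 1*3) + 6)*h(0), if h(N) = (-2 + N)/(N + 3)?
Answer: -8/3 ≈ -2.6667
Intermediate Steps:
h(N) = (-2 + N)/(3 + N)
((1 - 1*3) + 6)*h(0) = ((1 - 1*3) + 6)*((-2 + 0)/(3 + 0)) = ((1 - 3) + 6)*(-2/3) = (-2 + 6)*((⅓)*(-2)) = 4*(-⅔) = -8/3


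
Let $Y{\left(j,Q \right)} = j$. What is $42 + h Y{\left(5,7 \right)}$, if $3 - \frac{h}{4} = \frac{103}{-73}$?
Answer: $\frac{9506}{73} \approx 130.22$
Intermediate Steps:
$h = \frac{1288}{73}$ ($h = 12 - 4 \frac{103}{-73} = 12 - 4 \cdot 103 \left(- \frac{1}{73}\right) = 12 - - \frac{412}{73} = 12 + \frac{412}{73} = \frac{1288}{73} \approx 17.644$)
$42 + h Y{\left(5,7 \right)} = 42 + \frac{1288}{73} \cdot 5 = 42 + \frac{6440}{73} = \frac{9506}{73}$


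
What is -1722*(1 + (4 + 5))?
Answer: -17220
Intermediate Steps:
-1722*(1 + (4 + 5)) = -1722*(1 + 9) = -1722*10 = -574*30 = -17220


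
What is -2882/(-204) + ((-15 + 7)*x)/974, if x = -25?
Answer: 711967/49674 ≈ 14.333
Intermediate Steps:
-2882/(-204) + ((-15 + 7)*x)/974 = -2882/(-204) + ((-15 + 7)*(-25))/974 = -2882*(-1/204) - 8*(-25)*(1/974) = 1441/102 + 200*(1/974) = 1441/102 + 100/487 = 711967/49674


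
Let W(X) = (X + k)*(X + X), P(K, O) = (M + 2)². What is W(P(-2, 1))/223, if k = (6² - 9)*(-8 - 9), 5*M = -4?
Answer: -823608/139375 ≈ -5.9093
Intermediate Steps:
M = -⅘ (M = (⅕)*(-4) = -⅘ ≈ -0.80000)
k = -459 (k = (36 - 9)*(-17) = 27*(-17) = -459)
P(K, O) = 36/25 (P(K, O) = (-⅘ + 2)² = (6/5)² = 36/25)
W(X) = 2*X*(-459 + X) (W(X) = (X - 459)*(X + X) = (-459 + X)*(2*X) = 2*X*(-459 + X))
W(P(-2, 1))/223 = (2*(36/25)*(-459 + 36/25))/223 = (2*(36/25)*(-11439/25))*(1/223) = -823608/625*1/223 = -823608/139375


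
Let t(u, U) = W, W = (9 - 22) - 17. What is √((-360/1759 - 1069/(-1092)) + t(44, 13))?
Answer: I*√26957663200923/960414 ≈ 5.4061*I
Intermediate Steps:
W = -30 (W = -13 - 17 = -30)
t(u, U) = -30
√((-360/1759 - 1069/(-1092)) + t(44, 13)) = √((-360/1759 - 1069/(-1092)) - 30) = √((-360*1/1759 - 1069*(-1/1092)) - 30) = √((-360/1759 + 1069/1092) - 30) = √(1487251/1920828 - 30) = √(-56137589/1920828) = I*√26957663200923/960414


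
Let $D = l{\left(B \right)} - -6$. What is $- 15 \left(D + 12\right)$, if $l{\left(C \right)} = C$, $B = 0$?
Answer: $-270$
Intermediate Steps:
$D = 6$ ($D = 0 - -6 = 0 + 6 = 6$)
$- 15 \left(D + 12\right) = - 15 \left(6 + 12\right) = \left(-15\right) 18 = -270$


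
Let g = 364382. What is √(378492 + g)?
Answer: √742874 ≈ 861.90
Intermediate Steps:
√(378492 + g) = √(378492 + 364382) = √742874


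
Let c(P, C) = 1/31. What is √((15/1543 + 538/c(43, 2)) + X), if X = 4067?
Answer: 5*√1975629426/1543 ≈ 144.03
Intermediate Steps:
c(P, C) = 1/31
√((15/1543 + 538/c(43, 2)) + X) = √((15/1543 + 538/(1/31)) + 4067) = √((15*(1/1543) + 538*31) + 4067) = √((15/1543 + 16678) + 4067) = √(25734169/1543 + 4067) = √(32009550/1543) = 5*√1975629426/1543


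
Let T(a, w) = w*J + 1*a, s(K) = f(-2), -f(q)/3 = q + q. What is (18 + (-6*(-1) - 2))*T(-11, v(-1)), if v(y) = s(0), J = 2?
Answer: 286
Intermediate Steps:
f(q) = -6*q (f(q) = -3*(q + q) = -6*q)
s(K) = 12 (s(K) = -6*(-2) = 12)
v(y) = 12
T(a, w) = a + 2*w (T(a, w) = w*2 + 1*a = 2*w + a = a + 2*w)
(18 + (-6*(-1) - 2))*T(-11, v(-1)) = (18 + (-6*(-1) - 2))*(-11 + 2*12) = (18 + (6 - 2))*(-11 + 24) = (18 + 4)*13 = 22*13 = 286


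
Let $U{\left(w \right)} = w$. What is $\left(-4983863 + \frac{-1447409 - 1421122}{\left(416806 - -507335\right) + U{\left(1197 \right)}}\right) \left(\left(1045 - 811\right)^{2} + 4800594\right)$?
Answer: $- \frac{3731952043738100625}{154223} \approx -2.4198 \cdot 10^{13}$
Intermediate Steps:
$\left(-4983863 + \frac{-1447409 - 1421122}{\left(416806 - -507335\right) + U{\left(1197 \right)}}\right) \left(\left(1045 - 811\right)^{2} + 4800594\right) = \left(-4983863 + \frac{-1447409 - 1421122}{\left(416806 - -507335\right) + 1197}\right) \left(\left(1045 - 811\right)^{2} + 4800594\right) = \left(-4983863 - \frac{2868531}{\left(416806 + 507335\right) + 1197}\right) \left(234^{2} + 4800594\right) = \left(-4983863 - \frac{2868531}{924141 + 1197}\right) \left(54756 + 4800594\right) = \left(-4983863 - \frac{2868531}{925338}\right) 4855350 = \left(-4983863 - \frac{956177}{308446}\right) 4855350 = \left(- \frac{1537253563075}{308446}\right) 4855350 = - \frac{3731952043738100625}{154223}$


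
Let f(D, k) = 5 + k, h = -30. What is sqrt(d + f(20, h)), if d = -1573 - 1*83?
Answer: 41*I ≈ 41.0*I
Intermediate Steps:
d = -1656 (d = -1573 - 83 = -1656)
sqrt(d + f(20, h)) = sqrt(-1656 + (5 - 30)) = sqrt(-1656 - 25) = sqrt(-1681) = 41*I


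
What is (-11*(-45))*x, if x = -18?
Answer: -8910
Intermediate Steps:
(-11*(-45))*x = -11*(-45)*(-18) = 495*(-18) = -8910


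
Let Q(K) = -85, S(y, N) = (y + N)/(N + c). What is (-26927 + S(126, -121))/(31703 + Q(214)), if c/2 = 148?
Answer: -471222/553315 ≈ -0.85163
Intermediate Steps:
c = 296 (c = 2*148 = 296)
S(y, N) = (N + y)/(296 + N) (S(y, N) = (y + N)/(N + 296) = (N + y)/(296 + N))
(-26927 + S(126, -121))/(31703 + Q(214)) = (-26927 + (-121 + 126)/(296 - 121))/(31703 - 85) = (-26927 + 5/175)/31618 = (-26927 + (1/175)*5)*(1/31618) = (-26927 + 1/35)*(1/31618) = -942444/35*1/31618 = -471222/553315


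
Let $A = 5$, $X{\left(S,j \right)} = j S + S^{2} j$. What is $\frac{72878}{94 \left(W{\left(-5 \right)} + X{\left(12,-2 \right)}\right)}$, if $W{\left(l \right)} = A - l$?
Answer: $- \frac{36439}{14194} \approx -2.5672$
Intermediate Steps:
$X{\left(S,j \right)} = S j + j S^{2}$
$W{\left(l \right)} = 5 - l$
$\frac{72878}{94 \left(W{\left(-5 \right)} + X{\left(12,-2 \right)}\right)} = \frac{72878}{94 \left(\left(5 - -5\right) + 12 \left(-2\right) \left(1 + 12\right)\right)} = \frac{72878}{94 \left(\left(5 + 5\right) + 12 \left(-2\right) 13\right)} = \frac{72878}{94 \left(10 - 312\right)} = \frac{72878}{94 \left(-302\right)} = \frac{72878}{-28388} = 72878 \left(- \frac{1}{28388}\right) = - \frac{36439}{14194}$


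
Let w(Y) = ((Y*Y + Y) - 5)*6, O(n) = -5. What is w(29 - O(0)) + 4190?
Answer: 11300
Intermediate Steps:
w(Y) = -30 + 6*Y + 6*Y² (w(Y) = ((Y² + Y) - 5)*6 = ((Y + Y²) - 5)*6 = (-5 + Y + Y²)*6 = -30 + 6*Y + 6*Y²)
w(29 - O(0)) + 4190 = (-30 + 6*(29 - 1*(-5)) + 6*(29 - 1*(-5))²) + 4190 = (-30 + 6*(29 + 5) + 6*(29 + 5)²) + 4190 = (-30 + 6*34 + 6*34²) + 4190 = (-30 + 204 + 6*1156) + 4190 = (-30 + 204 + 6936) + 4190 = 7110 + 4190 = 11300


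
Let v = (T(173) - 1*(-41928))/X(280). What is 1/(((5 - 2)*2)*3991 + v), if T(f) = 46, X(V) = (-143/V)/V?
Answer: -143/3287337322 ≈ -4.3500e-8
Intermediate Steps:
X(V) = -143/V²
v = -3290761600/143 (v = (46 - 1*(-41928))/((-143/280²)) = (46 + 41928)/((-143*1/78400)) = 41974/(-143/78400) = 41974*(-78400/143) = -3290761600/143 ≈ -2.3012e+7)
1/(((5 - 2)*2)*3991 + v) = 1/(((5 - 2)*2)*3991 - 3290761600/143) = 1/((3*2)*3991 - 3290761600/143) = 1/(6*3991 - 3290761600/143) = 1/(23946 - 3290761600/143) = 1/(-3287337322/143) = -143/3287337322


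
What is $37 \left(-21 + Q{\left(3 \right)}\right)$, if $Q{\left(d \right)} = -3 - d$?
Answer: $-999$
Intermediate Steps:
$37 \left(-21 + Q{\left(3 \right)}\right) = 37 \left(-21 - 6\right) = 37 \left(-27\right) = -999$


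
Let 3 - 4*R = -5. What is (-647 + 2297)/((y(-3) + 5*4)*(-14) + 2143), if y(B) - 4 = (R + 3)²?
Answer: 1650/1457 ≈ 1.1325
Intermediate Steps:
R = 2 (R = ¾ - ¼*(-5) = ¾ + 5/4 = 2)
y(B) = 29 (y(B) = 4 + (2 + 3)² = 4 + 5² = 4 + 25 = 29)
(-647 + 2297)/((y(-3) + 5*4)*(-14) + 2143) = (-647 + 2297)/((29 + 5*4)*(-14) + 2143) = 1650/((29 + 20)*(-14) + 2143) = 1650/(49*(-14) + 2143) = 1650/(-686 + 2143) = 1650/1457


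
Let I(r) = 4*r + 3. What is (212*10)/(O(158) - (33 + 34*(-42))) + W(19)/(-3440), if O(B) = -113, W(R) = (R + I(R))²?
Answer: -627441/551260 ≈ -1.1382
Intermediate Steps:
I(r) = 3 + 4*r
W(R) = (3 + 5*R)² (W(R) = (R + (3 + 4*R))² = (3 + 5*R)²)
(212*10)/(O(158) - (33 + 34*(-42))) + W(19)/(-3440) = (212*10)/(-113 - (33 + 34*(-42))) + (3 + 5*19)²/(-3440) = 2120/(-113 - (33 - 1428)) + (3 + 95)²*(-1/3440) = 2120/(-113 - 1*(-1395)) + 98²*(-1/3440) = 2120/(-113 + 1395) + 9604*(-1/3440) = 2120/1282 - 2401/860 = 2120*(1/1282) - 2401/860 = 1060/641 - 2401/860 = -627441/551260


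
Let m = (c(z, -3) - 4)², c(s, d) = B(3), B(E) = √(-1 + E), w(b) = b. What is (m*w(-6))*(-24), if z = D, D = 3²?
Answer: 2592 - 1152*√2 ≈ 962.83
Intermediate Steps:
D = 9
z = 9
c(s, d) = √2 (c(s, d) = √(-1 + 3) = √2)
m = (-4 + √2)² (m = (√2 - 4)² = (-4 + √2)² ≈ 6.6863)
(m*w(-6))*(-24) = ((4 - √2)²*(-6))*(-24) = -6*(4 - √2)²*(-24) = 144*(4 - √2)²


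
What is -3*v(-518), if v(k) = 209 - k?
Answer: -2181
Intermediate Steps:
-3*v(-518) = -3*(209 - 1*(-518)) = -3*(209 + 518) = -3*727 = -2181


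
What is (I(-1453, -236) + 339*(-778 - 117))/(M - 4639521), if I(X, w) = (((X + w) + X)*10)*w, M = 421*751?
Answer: -1422343/864670 ≈ -1.6450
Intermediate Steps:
M = 316171
I(X, w) = w*(10*w + 20*X) (I(X, w) = ((w + 2*X)*10)*w = (10*w + 20*X)*w = w*(10*w + 20*X))
(I(-1453, -236) + 339*(-778 - 117))/(M - 4639521) = (10*(-236)*(-236 + 2*(-1453)) + 339*(-778 - 117))/(316171 - 4639521) = (10*(-236)*(-236 - 2906) + 339*(-895))/(-4323350) = (10*(-236)*(-3142) - 303405)*(-1/4323350) = (7415120 - 303405)*(-1/4323350) = 7111715*(-1/4323350) = -1422343/864670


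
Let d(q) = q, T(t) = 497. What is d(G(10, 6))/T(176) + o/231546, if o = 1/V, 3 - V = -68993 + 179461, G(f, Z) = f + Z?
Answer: 58463380249/1816018751190 ≈ 0.032193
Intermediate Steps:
G(f, Z) = Z + f
V = -110465 (V = 3 - (-68993 + 179461) = 3 - 1*110468 = 3 - 110468 = -110465)
o = -1/110465 (o = 1/(-110465) = -1/110465 ≈ -9.0526e-6)
d(G(10, 6))/T(176) + o/231546 = (6 + 10)/497 - 1/110465/231546 = 16*(1/497) - 1/110465*1/231546 = 16/497 - 1/25577728890 = 58463380249/1816018751190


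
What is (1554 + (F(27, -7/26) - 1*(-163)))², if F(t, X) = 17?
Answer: 3006756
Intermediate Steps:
(1554 + (F(27, -7/26) - 1*(-163)))² = (1554 + (17 - 1*(-163)))² = (1554 + (17 + 163))² = (1554 + 180)² = 1734² = 3006756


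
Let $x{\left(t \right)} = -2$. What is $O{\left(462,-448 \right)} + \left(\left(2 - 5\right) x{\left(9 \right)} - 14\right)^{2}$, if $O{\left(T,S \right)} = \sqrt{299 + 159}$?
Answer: $64 + \sqrt{458} \approx 85.401$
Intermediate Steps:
$O{\left(T,S \right)} = \sqrt{458}$
$O{\left(462,-448 \right)} + \left(\left(2 - 5\right) x{\left(9 \right)} - 14\right)^{2} = \sqrt{458} + \left(\left(2 - 5\right) \left(-2\right) - 14\right)^{2} = \sqrt{458} + \left(\left(-3\right) \left(-2\right) - 14\right)^{2} = \sqrt{458} + \left(6 - 14\right)^{2} = \sqrt{458} + \left(-8\right)^{2} = \sqrt{458} + 64 = 64 + \sqrt{458}$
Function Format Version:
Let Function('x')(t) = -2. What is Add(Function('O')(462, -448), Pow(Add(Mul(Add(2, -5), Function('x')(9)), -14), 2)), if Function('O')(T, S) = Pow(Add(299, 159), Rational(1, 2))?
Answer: Add(64, Pow(458, Rational(1, 2))) ≈ 85.401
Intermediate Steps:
Function('O')(T, S) = Pow(458, Rational(1, 2))
Add(Function('O')(462, -448), Pow(Add(Mul(Add(2, -5), Function('x')(9)), -14), 2)) = Add(Pow(458, Rational(1, 2)), Pow(Add(Mul(Add(2, -5), -2), -14), 2)) = Add(Pow(458, Rational(1, 2)), Pow(Add(Mul(-3, -2), -14), 2)) = Add(Pow(458, Rational(1, 2)), Pow(Add(6, -14), 2)) = Add(Pow(458, Rational(1, 2)), Pow(-8, 2)) = Add(Pow(458, Rational(1, 2)), 64) = Add(64, Pow(458, Rational(1, 2)))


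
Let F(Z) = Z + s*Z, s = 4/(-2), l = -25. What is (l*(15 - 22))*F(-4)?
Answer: 700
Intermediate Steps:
s = -2 (s = 4*(-½) = -2)
F(Z) = -Z (F(Z) = Z - 2*Z = -Z)
(l*(15 - 22))*F(-4) = (-25*(15 - 22))*(-1*(-4)) = -25*(-7)*4 = 175*4 = 700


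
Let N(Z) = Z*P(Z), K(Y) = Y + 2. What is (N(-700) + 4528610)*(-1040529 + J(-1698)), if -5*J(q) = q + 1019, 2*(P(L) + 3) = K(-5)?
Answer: -4714812288032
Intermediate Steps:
K(Y) = 2 + Y
P(L) = -9/2 (P(L) = -3 + (2 - 5)/2 = -3 + (1/2)*(-3) = -3 - 3/2 = -9/2)
J(q) = -1019/5 - q/5 (J(q) = -(q + 1019)/5 = -(1019 + q)/5 = -1019/5 - q/5)
N(Z) = -9*Z/2 (N(Z) = Z*(-9/2) = -9*Z/2)
(N(-700) + 4528610)*(-1040529 + J(-1698)) = (-9/2*(-700) + 4528610)*(-1040529 + (-1019/5 - 1/5*(-1698))) = (3150 + 4528610)*(-1040529 + (-1019/5 + 1698/5)) = 4531760*(-1040529 + 679/5) = 4531760*(-5201966/5) = -4714812288032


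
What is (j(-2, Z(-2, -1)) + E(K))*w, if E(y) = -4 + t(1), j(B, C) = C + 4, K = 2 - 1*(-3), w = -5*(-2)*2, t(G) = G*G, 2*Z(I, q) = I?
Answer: 0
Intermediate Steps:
Z(I, q) = I/2
t(G) = G**2
w = 20 (w = 10*2 = 20)
K = 5 (K = 2 + 3 = 5)
j(B, C) = 4 + C
E(y) = -3 (E(y) = -4 + 1**2 = -4 + 1 = -3)
(j(-2, Z(-2, -1)) + E(K))*w = ((4 + (1/2)*(-2)) - 3)*20 = ((4 - 1) - 3)*20 = (3 - 3)*20 = 0*20 = 0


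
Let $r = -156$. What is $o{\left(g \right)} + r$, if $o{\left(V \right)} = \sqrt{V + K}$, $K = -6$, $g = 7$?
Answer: $-155$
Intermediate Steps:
$o{\left(V \right)} = \sqrt{-6 + V}$ ($o{\left(V \right)} = \sqrt{V - 6} = \sqrt{-6 + V}$)
$o{\left(g \right)} + r = \sqrt{-6 + 7} - 156 = \sqrt{1} - 156 = 1 - 156 = -155$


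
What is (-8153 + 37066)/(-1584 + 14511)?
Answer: 28913/12927 ≈ 2.2366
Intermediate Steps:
(-8153 + 37066)/(-1584 + 14511) = 28913/12927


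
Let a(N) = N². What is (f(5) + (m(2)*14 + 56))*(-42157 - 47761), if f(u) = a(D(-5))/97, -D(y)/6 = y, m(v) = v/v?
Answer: -691469420/97 ≈ -7.1286e+6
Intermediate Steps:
m(v) = 1
D(y) = -6*y
f(u) = 900/97 (f(u) = (-6*(-5))²/97 = 30²*(1/97) = 900*(1/97) = 900/97)
(f(5) + (m(2)*14 + 56))*(-42157 - 47761) = (900/97 + (1*14 + 56))*(-42157 - 47761) = (900/97 + (14 + 56))*(-89918) = (900/97 + 70)*(-89918) = (7690/97)*(-89918) = -691469420/97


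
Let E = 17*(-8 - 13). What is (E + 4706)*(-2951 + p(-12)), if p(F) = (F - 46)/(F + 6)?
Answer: -38375576/3 ≈ -1.2792e+7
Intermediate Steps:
p(F) = (-46 + F)/(6 + F)
E = -357 (E = 17*(-21) = -357)
(E + 4706)*(-2951 + p(-12)) = (-357 + 4706)*(-2951 + (-46 - 12)/(6 - 12)) = 4349*(-2951 - 58/(-6)) = 4349*(-2951 - ⅙*(-58)) = 4349*(-2951 + 29/3) = 4349*(-8824/3) = -38375576/3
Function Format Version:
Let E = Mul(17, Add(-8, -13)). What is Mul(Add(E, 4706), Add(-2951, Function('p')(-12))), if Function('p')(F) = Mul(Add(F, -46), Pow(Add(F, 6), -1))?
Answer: Rational(-38375576, 3) ≈ -1.2792e+7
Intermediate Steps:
Function('p')(F) = Mul(Pow(Add(6, F), -1), Add(-46, F)) (Function('p')(F) = Mul(Add(-46, F), Pow(Add(6, F), -1)) = Mul(Pow(Add(6, F), -1), Add(-46, F)))
E = -357 (E = Mul(17, -21) = -357)
Mul(Add(E, 4706), Add(-2951, Function('p')(-12))) = Mul(Add(-357, 4706), Add(-2951, Mul(Pow(Add(6, -12), -1), Add(-46, -12)))) = Mul(4349, Add(-2951, Mul(Pow(-6, -1), -58))) = Mul(4349, Add(-2951, Mul(Rational(-1, 6), -58))) = Mul(4349, Add(-2951, Rational(29, 3))) = Mul(4349, Rational(-8824, 3)) = Rational(-38375576, 3)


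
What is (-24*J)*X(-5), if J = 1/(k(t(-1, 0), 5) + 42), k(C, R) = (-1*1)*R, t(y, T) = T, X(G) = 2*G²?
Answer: -1200/37 ≈ -32.432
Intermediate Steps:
k(C, R) = -R
J = 1/37 (J = 1/(-1*5 + 42) = 1/(-5 + 42) = 1/37 ≈ 0.027027)
(-24*J)*X(-5) = (-24*1/37)*(2*(-5)²) = -48*25/37 = -24/37*50 = -1200/37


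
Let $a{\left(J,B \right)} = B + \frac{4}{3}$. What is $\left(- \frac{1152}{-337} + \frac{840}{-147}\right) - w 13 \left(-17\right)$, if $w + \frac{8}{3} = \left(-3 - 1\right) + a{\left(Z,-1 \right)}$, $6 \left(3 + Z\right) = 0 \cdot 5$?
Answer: $- \frac{9921689}{7077} \approx -1402.0$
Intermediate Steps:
$Z = -3$ ($Z = -3 + \frac{0 \cdot 5}{6} = -3 + \frac{1}{6} \cdot 0 = -3 + 0 = -3$)
$a{\left(J,B \right)} = \frac{4}{3} + B$ ($a{\left(J,B \right)} = B + 4 \cdot \frac{1}{3} = B + \frac{4}{3} = \frac{4}{3} + B$)
$w = - \frac{19}{3}$ ($w = - \frac{8}{3} + \left(\left(-3 - 1\right) + \left(\frac{4}{3} - 1\right)\right) = - \frac{8}{3} + \left(-4 + \frac{1}{3}\right) = - \frac{8}{3} - \frac{11}{3} = - \frac{19}{3} \approx -6.3333$)
$\left(- \frac{1152}{-337} + \frac{840}{-147}\right) - w 13 \left(-17\right) = \left(- \frac{1152}{-337} + \frac{840}{-147}\right) - \left(- \frac{19}{3}\right) 13 \left(-17\right) = \left(\left(-1152\right) \left(- \frac{1}{337}\right) + 840 \left(- \frac{1}{147}\right)\right) - \left(- \frac{247}{3}\right) \left(-17\right) = \left(\frac{1152}{337} - \frac{40}{7}\right) - \frac{4199}{3} = - \frac{5416}{2359} - \frac{4199}{3} = - \frac{9921689}{7077}$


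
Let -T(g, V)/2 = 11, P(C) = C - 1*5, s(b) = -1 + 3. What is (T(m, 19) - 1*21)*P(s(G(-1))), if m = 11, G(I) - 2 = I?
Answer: 129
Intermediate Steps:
G(I) = 2 + I
s(b) = 2
P(C) = -5 + C (P(C) = C - 5 = -5 + C)
T(g, V) = -22 (T(g, V) = -2*11 = -22)
(T(m, 19) - 1*21)*P(s(G(-1))) = (-22 - 1*21)*(-5 + 2) = (-22 - 21)*(-3) = -43*(-3) = 129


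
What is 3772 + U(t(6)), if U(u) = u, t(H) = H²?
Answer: 3808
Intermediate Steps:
3772 + U(t(6)) = 3772 + 6² = 3772 + 36 = 3808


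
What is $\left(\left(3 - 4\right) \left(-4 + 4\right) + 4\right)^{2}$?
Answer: $16$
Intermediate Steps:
$\left(\left(3 - 4\right) \left(-4 + 4\right) + 4\right)^{2} = \left(\left(-1\right) 0 + 4\right)^{2} = \left(0 + 4\right)^{2} = 4^{2} = 16$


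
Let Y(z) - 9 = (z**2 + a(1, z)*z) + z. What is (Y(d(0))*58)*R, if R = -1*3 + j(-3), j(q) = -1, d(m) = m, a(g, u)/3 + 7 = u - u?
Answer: -2088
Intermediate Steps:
a(g, u) = -21 (a(g, u) = -21 + 3*(u - u) = -21 + 3*0 = -21 + 0 = -21)
Y(z) = 9 + z**2 - 20*z (Y(z) = 9 + ((z**2 - 21*z) + z) = 9 + (z**2 - 20*z) = 9 + z**2 - 20*z)
R = -4 (R = -1*3 - 1 = -3 - 1 = -4)
(Y(d(0))*58)*R = ((9 + 0**2 - 20*0)*58)*(-4) = ((9 + 0 + 0)*58)*(-4) = (9*58)*(-4) = 522*(-4) = -2088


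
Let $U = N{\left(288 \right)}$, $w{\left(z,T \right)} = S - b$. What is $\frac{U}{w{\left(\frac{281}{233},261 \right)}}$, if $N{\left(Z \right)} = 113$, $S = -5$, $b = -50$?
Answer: $\frac{113}{45} \approx 2.5111$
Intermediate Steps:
$w{\left(z,T \right)} = 45$ ($w{\left(z,T \right)} = -5 - -50 = -5 + 50 = 45$)
$U = 113$
$\frac{U}{w{\left(\frac{281}{233},261 \right)}} = \frac{113}{45}$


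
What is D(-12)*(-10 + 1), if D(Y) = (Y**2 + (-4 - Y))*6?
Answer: -8208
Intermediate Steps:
D(Y) = -24 - 6*Y + 6*Y**2 (D(Y) = (-4 + Y**2 - Y)*6 = -24 - 6*Y + 6*Y**2)
D(-12)*(-10 + 1) = (-24 - 6*(-12) + 6*(-12)**2)*(-10 + 1) = (-24 + 72 + 6*144)*(-9) = (-24 + 72 + 864)*(-9) = 912*(-9) = -8208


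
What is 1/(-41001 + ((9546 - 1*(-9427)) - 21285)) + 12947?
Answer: 560773410/43313 ≈ 12947.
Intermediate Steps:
1/(-41001 + ((9546 - 1*(-9427)) - 21285)) + 12947 = 1/(-41001 + ((9546 + 9427) - 21285)) + 12947 = 1/(-41001 + (18973 - 21285)) + 12947 = 1/(-41001 - 2312) + 12947 = 1/(-43313) + 12947 = -1/43313 + 12947 = 560773410/43313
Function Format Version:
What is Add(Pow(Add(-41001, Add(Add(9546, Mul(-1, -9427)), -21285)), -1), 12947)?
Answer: Rational(560773410, 43313) ≈ 12947.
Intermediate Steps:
Add(Pow(Add(-41001, Add(Add(9546, Mul(-1, -9427)), -21285)), -1), 12947) = Add(Pow(Add(-41001, Add(Add(9546, 9427), -21285)), -1), 12947) = Add(Pow(Add(-41001, Add(18973, -21285)), -1), 12947) = Add(Pow(Add(-41001, -2312), -1), 12947) = Add(Pow(-43313, -1), 12947) = Add(Rational(-1, 43313), 12947) = Rational(560773410, 43313)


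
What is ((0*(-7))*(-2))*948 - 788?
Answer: -788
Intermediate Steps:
((0*(-7))*(-2))*948 - 788 = (0*(-2))*948 - 788 = 0*948 - 788 = 0 - 788 = -788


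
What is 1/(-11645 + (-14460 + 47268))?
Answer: 1/21163 ≈ 4.7252e-5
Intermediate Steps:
1/(-11645 + (-14460 + 47268)) = 1/(-11645 + 32808) = 1/21163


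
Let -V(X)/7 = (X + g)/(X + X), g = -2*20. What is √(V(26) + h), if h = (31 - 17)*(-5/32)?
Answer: 3*I*√91/52 ≈ 0.55035*I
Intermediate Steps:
h = -35/16 (h = 14*(-5*1/32) = 14*(-5/32) = -35/16 ≈ -2.1875)
g = -40
V(X) = -7*(-40 + X)/(2*X) (V(X) = -7*(X - 40)/(X + X) = -7*(-40 + X)/(2*X))
√(V(26) + h) = √((-7/2 + 140/26) - 35/16) = √((-7/2 + 140*(1/26)) - 35/16) = √((-7/2 + 70/13) - 35/16) = √(49/26 - 35/16) = √(-63/208) = 3*I*√91/52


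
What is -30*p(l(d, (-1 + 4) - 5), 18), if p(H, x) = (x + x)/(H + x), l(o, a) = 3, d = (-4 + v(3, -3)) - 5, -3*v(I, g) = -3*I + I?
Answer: -360/7 ≈ -51.429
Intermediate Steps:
v(I, g) = 2*I/3 (v(I, g) = -(-3*I + I)/3 = -(-2)*I/3 = 2*I/3)
d = -7 (d = (-4 + (⅔)*3) - 5 = (-4 + 2) - 5 = -2 - 5 = -7)
p(H, x) = 2*x/(H + x) (p(H, x) = (2*x)/(H + x) = 2*x/(H + x))
-30*p(l(d, (-1 + 4) - 5), 18) = -60*18/(3 + 18) = -60*18/21 = -30*12/7 = -360/7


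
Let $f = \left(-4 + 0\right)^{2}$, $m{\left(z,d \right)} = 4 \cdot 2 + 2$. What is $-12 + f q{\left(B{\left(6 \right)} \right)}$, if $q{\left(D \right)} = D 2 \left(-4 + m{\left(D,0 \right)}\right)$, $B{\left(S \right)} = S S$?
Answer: $6900$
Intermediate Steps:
$m{\left(z,d \right)} = 10$ ($m{\left(z,d \right)} = 8 + 2 = 10$)
$B{\left(S \right)} = S^{2}$
$f = 16$ ($f = \left(-4\right)^{2} = 16$)
$q{\left(D \right)} = 12 D$ ($q{\left(D \right)} = D 2 \left(-4 + 10\right) = 2 D 6 = 12 D$)
$-12 + f q{\left(B{\left(6 \right)} \right)} = -12 + 16 \cdot 12 \cdot 6^{2} = -12 + 16 \cdot 12 \cdot 36 = -12 + 16 \cdot 432 = -12 + 6912 = 6900$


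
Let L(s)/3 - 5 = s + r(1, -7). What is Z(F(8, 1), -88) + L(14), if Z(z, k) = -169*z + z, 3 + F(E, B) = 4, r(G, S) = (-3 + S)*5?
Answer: -261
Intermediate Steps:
r(G, S) = -15 + 5*S
F(E, B) = 1 (F(E, B) = -3 + 4 = 1)
Z(z, k) = -168*z
L(s) = -135 + 3*s (L(s) = 15 + 3*(s + (-15 + 5*(-7))) = 15 + 3*(s + (-15 - 35)) = 15 + 3*(s - 50) = 15 + 3*(-50 + s) = 15 + (-150 + 3*s) = -135 + 3*s)
Z(F(8, 1), -88) + L(14) = -168*1 + (-135 + 3*14) = -168 + (-135 + 42) = -168 - 93 = -261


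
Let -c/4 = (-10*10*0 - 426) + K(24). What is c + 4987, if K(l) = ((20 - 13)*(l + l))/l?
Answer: 6635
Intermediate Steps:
K(l) = 14 (K(l) = (7*(2*l))/l = (14*l)/l = 14)
c = 1648 (c = -4*((-10*10*0 - 426) + 14) = -4*((-100*0 - 426) + 14) = -4*((0 - 426) + 14) = -4*(-426 + 14) = -4*(-412) = 1648)
c + 4987 = 1648 + 4987 = 6635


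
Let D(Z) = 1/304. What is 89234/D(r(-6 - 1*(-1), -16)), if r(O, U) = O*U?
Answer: 27127136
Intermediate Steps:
D(Z) = 1/304
89234/D(r(-6 - 1*(-1), -16)) = 89234/(1/304) = 89234*304 = 27127136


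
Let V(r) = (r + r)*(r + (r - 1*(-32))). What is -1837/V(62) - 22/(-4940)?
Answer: -166331/1837680 ≈ -0.090511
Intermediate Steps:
V(r) = 2*r*(32 + 2*r) (V(r) = (2*r)*(r + (r + 32)) = (2*r)*(r + (32 + r)) = (2*r)*(32 + 2*r) = 2*r*(32 + 2*r))
-1837/V(62) - 22/(-4940) = -1837*1/(248*(16 + 62)) - 22/(-4940) = -1837/(4*62*78) - 22*(-1/4940) = -1837/19344 + 11/2470 = -166331/1837680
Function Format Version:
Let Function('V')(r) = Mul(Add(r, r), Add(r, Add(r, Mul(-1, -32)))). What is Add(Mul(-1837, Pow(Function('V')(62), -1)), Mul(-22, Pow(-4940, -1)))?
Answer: Rational(-166331, 1837680) ≈ -0.090511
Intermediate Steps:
Function('V')(r) = Mul(2, r, Add(32, Mul(2, r))) (Function('V')(r) = Mul(Mul(2, r), Add(r, Add(r, 32))) = Mul(Mul(2, r), Add(r, Add(32, r))) = Mul(Mul(2, r), Add(32, Mul(2, r))) = Mul(2, r, Add(32, Mul(2, r))))
Add(Mul(-1837, Pow(Function('V')(62), -1)), Mul(-22, Pow(-4940, -1))) = Add(Mul(-1837, Pow(Mul(4, 62, Add(16, 62)), -1)), Mul(-22, Pow(-4940, -1))) = Add(Mul(-1837, Pow(Mul(4, 62, 78), -1)), Mul(-22, Rational(-1, 4940))) = Add(Mul(-1837, Pow(19344, -1)), Rational(11, 2470)) = Add(Mul(-1837, Rational(1, 19344)), Rational(11, 2470)) = Add(Rational(-1837, 19344), Rational(11, 2470)) = Rational(-166331, 1837680)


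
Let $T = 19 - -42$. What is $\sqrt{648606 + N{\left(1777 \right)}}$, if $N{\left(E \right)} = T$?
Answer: $\sqrt{648667} \approx 805.4$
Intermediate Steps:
$T = 61$ ($T = 19 + 42 = 61$)
$N{\left(E \right)} = 61$
$\sqrt{648606 + N{\left(1777 \right)}} = \sqrt{648606 + 61} = \sqrt{648667}$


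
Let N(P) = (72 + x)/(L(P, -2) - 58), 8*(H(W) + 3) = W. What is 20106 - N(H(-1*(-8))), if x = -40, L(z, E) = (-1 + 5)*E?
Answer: 663514/33 ≈ 20107.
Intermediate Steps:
H(W) = -3 + W/8
L(z, E) = 4*E
N(P) = -16/33 (N(P) = (72 - 40)/(4*(-2) - 58) = 32/(-8 - 58) = 32/(-66) = 32*(-1/66) = -16/33)
20106 - N(H(-1*(-8))) = 20106 - 1*(-16/33) = 20106 + 16/33 = 663514/33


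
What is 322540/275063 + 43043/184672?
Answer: 71403643589/50796434336 ≈ 1.4057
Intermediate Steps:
322540/275063 + 43043/184672 = 71403643589/50796434336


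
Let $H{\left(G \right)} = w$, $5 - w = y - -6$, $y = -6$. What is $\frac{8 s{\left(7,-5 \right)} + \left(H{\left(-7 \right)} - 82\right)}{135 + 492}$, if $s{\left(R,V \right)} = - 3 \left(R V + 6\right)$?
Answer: $\frac{619}{627} \approx 0.98724$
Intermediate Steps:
$w = 5$ ($w = 5 - \left(-6 - -6\right) = 5 - \left(-6 + 6\right) = 5 - 0 = 5 + 0 = 5$)
$s{\left(R,V \right)} = -18 - 3 R V$ ($s{\left(R,V \right)} = - 3 \left(6 + R V\right) = -18 - 3 R V$)
$H{\left(G \right)} = 5$
$\frac{8 s{\left(7,-5 \right)} + \left(H{\left(-7 \right)} - 82\right)}{135 + 492} = \frac{8 \left(-18 - 21 \left(-5\right)\right) + \left(5 - 82\right)}{135 + 492} = \frac{8 \left(-18 + 105\right) - 77}{627} = \left(8 \cdot 87 - 77\right) \frac{1}{627} = \left(696 - 77\right) \frac{1}{627} = 619 \cdot \frac{1}{627} = \frac{619}{627}$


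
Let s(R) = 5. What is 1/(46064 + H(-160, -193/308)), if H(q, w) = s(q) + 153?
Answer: 1/46222 ≈ 2.1635e-5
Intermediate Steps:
H(q, w) = 158 (H(q, w) = 5 + 153 = 158)
1/(46064 + H(-160, -193/308)) = 1/(46064 + 158) = 1/46222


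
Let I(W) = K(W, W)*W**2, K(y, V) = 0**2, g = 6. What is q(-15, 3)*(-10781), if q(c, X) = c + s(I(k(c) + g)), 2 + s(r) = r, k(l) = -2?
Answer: 183277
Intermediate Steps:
K(y, V) = 0
I(W) = 0 (I(W) = 0*W**2 = 0)
s(r) = -2 + r
q(c, X) = -2 + c (q(c, X) = c + (-2 + 0) = c - 2 = -2 + c)
q(-15, 3)*(-10781) = (-2 - 15)*(-10781) = -17*(-10781) = 183277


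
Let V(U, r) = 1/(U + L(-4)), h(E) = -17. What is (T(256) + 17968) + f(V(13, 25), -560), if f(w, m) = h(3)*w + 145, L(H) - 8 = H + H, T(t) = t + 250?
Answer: 242030/13 ≈ 18618.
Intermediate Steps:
T(t) = 250 + t
L(H) = 8 + 2*H (L(H) = 8 + (H + H) = 8 + 2*H)
V(U, r) = 1/U (V(U, r) = 1/(U + (8 + 2*(-4))) = 1/(U + (8 - 8)) = 1/(U + 0) = 1/U)
f(w, m) = 145 - 17*w (f(w, m) = -17*w + 145 = 145 - 17*w)
(T(256) + 17968) + f(V(13, 25), -560) = ((250 + 256) + 17968) + (145 - 17/13) = (506 + 17968) + (145 - 17*1/13) = 18474 + (145 - 17/13) = 18474 + 1868/13 = 242030/13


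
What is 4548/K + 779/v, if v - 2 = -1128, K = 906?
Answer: 735879/170026 ≈ 4.3280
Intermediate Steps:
v = -1126 (v = 2 - 1128 = -1126)
4548/K + 779/v = 4548/906 + 779/(-1126) = 4548*(1/906) + 779*(-1/1126) = 758/151 - 779/1126 = 735879/170026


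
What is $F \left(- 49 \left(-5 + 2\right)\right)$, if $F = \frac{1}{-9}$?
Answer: $- \frac{49}{3} \approx -16.333$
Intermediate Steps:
$F = - \frac{1}{9} \approx -0.11111$
$F \left(- 49 \left(-5 + 2\right)\right) = - \frac{\left(-49\right) \left(-5 + 2\right)}{9} = - \frac{\left(-49\right) \left(-3\right)}{9} = \left(- \frac{1}{9}\right) 147 = - \frac{49}{3}$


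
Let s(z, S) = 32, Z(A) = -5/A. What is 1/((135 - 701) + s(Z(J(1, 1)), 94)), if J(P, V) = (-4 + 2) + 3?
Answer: -1/534 ≈ -0.0018727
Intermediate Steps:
J(P, V) = 1 (J(P, V) = -2 + 3 = 1)
1/((135 - 701) + s(Z(J(1, 1)), 94)) = 1/((135 - 701) + 32) = 1/(-566 + 32) = 1/(-534) = -1/534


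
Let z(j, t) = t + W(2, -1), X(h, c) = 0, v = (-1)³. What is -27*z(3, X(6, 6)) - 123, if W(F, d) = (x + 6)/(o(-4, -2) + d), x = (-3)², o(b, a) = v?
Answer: 159/2 ≈ 79.500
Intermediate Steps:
v = -1
o(b, a) = -1
x = 9
W(F, d) = 15/(-1 + d) (W(F, d) = (9 + 6)/(-1 + d) = 15/(-1 + d))
z(j, t) = -15/2 + t (z(j, t) = t + 15/(-1 - 1) = t + 15/(-2) = t + 15*(-½) = t - 15/2 = -15/2 + t)
-27*z(3, X(6, 6)) - 123 = -27*(-15/2 + 0) - 123 = -27*(-15/2) - 123 = 405/2 - 123 = 159/2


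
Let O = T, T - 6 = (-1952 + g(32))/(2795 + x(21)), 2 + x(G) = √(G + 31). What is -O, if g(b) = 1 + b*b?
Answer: -44215671/7800797 - 1854*√13/7800797 ≈ -5.6690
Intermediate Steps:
g(b) = 1 + b²
x(G) = -2 + √(31 + G) (x(G) = -2 + √(G + 31) = -2 + √(31 + G))
T = 6 - 927/(2793 + 2*√13) (T = 6 + (-1952 + (1 + 32²))/(2795 + (-2 + √(31 + 21))) = 6 + (-1952 + (1 + 1024))/(2795 + (-2 + √52)) = 6 + (-1952 + 1025)/(2795 + (-2 + 2*√13)) = 6 - 927/(2793 + 2*√13) ≈ 5.6690)
O = 44215671/7800797 + 1854*√13/7800797 ≈ 5.6690
-O = -(44215671/7800797 + 1854*√13/7800797) = -44215671/7800797 - 1854*√13/7800797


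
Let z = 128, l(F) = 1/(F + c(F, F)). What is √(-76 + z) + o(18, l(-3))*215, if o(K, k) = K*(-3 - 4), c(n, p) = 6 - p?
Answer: -27090 + 2*√13 ≈ -27083.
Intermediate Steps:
l(F) = ⅙ (l(F) = 1/(F + (6 - F)) = 1/6 = ⅙)
o(K, k) = -7*K (o(K, k) = K*(-7) = -7*K)
√(-76 + z) + o(18, l(-3))*215 = √(-76 + 128) - 7*18*215 = √52 - 126*215 = 2*√13 - 27090 = -27090 + 2*√13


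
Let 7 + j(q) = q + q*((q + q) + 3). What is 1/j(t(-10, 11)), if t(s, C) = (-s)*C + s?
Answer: 1/20393 ≈ 4.9036e-5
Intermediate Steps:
t(s, C) = s - C*s (t(s, C) = -C*s + s = s - C*s)
j(q) = -7 + q + q*(3 + 2*q) (j(q) = -7 + (q + q*((q + q) + 3)) = -7 + (q + q*(2*q + 3)) = -7 + (q + q*(3 + 2*q)) = -7 + q + q*(3 + 2*q))
1/j(t(-10, 11)) = 1/(-7 + 2*(-10*(1 - 1*11))² + 4*(-10*(1 - 1*11))) = 1/(-7 + 2*(-10*(1 - 11))² + 4*(-10*(1 - 11))) = 1/(-7 + 2*(-10*(-10))² + 4*(-10*(-10))) = 1/(-7 + 2*100² + 4*100) = 1/(-7 + 2*10000 + 400) = 1/(-7 + 20000 + 400) = 1/20393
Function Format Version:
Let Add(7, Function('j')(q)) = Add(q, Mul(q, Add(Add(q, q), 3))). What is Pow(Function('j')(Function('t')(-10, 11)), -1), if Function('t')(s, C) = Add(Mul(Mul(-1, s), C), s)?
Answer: Rational(1, 20393) ≈ 4.9036e-5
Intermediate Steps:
Function('t')(s, C) = Add(s, Mul(-1, C, s)) (Function('t')(s, C) = Add(Mul(-1, C, s), s) = Add(s, Mul(-1, C, s)))
Function('j')(q) = Add(-7, q, Mul(q, Add(3, Mul(2, q)))) (Function('j')(q) = Add(-7, Add(q, Mul(q, Add(Add(q, q), 3)))) = Add(-7, Add(q, Mul(q, Add(Mul(2, q), 3)))) = Add(-7, Add(q, Mul(q, Add(3, Mul(2, q))))) = Add(-7, q, Mul(q, Add(3, Mul(2, q)))))
Pow(Function('j')(Function('t')(-10, 11)), -1) = Pow(Add(-7, Mul(2, Pow(Mul(-10, Add(1, Mul(-1, 11))), 2)), Mul(4, Mul(-10, Add(1, Mul(-1, 11))))), -1) = Pow(Add(-7, Mul(2, Pow(Mul(-10, Add(1, -11)), 2)), Mul(4, Mul(-10, Add(1, -11)))), -1) = Pow(Add(-7, Mul(2, Pow(Mul(-10, -10), 2)), Mul(4, Mul(-10, -10))), -1) = Pow(Add(-7, Mul(2, Pow(100, 2)), Mul(4, 100)), -1) = Pow(Add(-7, Mul(2, 10000), 400), -1) = Pow(Add(-7, 20000, 400), -1) = Pow(20393, -1) = Rational(1, 20393)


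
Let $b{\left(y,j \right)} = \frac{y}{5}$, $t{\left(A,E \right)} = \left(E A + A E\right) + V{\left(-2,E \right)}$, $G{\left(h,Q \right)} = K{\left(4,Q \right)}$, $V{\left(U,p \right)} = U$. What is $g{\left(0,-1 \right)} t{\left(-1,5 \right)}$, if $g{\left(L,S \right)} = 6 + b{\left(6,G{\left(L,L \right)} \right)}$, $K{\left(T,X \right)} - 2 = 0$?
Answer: $- \frac{432}{5} \approx -86.4$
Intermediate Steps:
$K{\left(T,X \right)} = 2$ ($K{\left(T,X \right)} = 2 + 0 = 2$)
$G{\left(h,Q \right)} = 2$
$t{\left(A,E \right)} = -2 + 2 A E$ ($t{\left(A,E \right)} = \left(E A + A E\right) - 2 = \left(A E + A E\right) - 2 = 2 A E - 2 = -2 + 2 A E$)
$b{\left(y,j \right)} = \frac{y}{5}$ ($b{\left(y,j \right)} = y \frac{1}{5} = \frac{y}{5}$)
$g{\left(L,S \right)} = \frac{36}{5}$ ($g{\left(L,S \right)} = 6 + \frac{1}{5} \cdot 6 = 6 + \frac{6}{5} = \frac{36}{5}$)
$g{\left(0,-1 \right)} t{\left(-1,5 \right)} = \frac{36 \left(-2 + 2 \left(-1\right) 5\right)}{5} = \frac{36 \left(-2 - 10\right)}{5} = \frac{36}{5} \left(-12\right) = - \frac{432}{5}$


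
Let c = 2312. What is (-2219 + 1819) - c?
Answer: -2712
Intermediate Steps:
(-2219 + 1819) - c = (-2219 + 1819) - 1*2312 = -400 - 2312 = -2712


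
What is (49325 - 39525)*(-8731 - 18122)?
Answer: -263159400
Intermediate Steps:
(49325 - 39525)*(-8731 - 18122) = 9800*(-26853) = -263159400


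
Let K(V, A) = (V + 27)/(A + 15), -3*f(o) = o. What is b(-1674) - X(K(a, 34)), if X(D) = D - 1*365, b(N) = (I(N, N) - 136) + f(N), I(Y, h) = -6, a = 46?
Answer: 38196/49 ≈ 779.51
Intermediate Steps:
f(o) = -o/3
K(V, A) = (27 + V)/(15 + A)
b(N) = -142 - N/3 (b(N) = (-6 - 136) - N/3 = -142 - N/3)
X(D) = -365 + D (X(D) = D - 365 = -365 + D)
b(-1674) - X(K(a, 34)) = (-142 - ⅓*(-1674)) - (-365 + (27 + 46)/(15 + 34)) = (-142 + 558) - (-365 + 73/49) = 416 - (-365 + (1/49)*73) = 416 - (-365 + 73/49) = 416 - 1*(-17812/49) = 416 + 17812/49 = 38196/49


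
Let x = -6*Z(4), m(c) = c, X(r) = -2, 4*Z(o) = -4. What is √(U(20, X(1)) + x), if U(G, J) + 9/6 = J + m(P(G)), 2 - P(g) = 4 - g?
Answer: √82/2 ≈ 4.5277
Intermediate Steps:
Z(o) = -1 (Z(o) = (¼)*(-4) = -1)
P(g) = -2 + g (P(g) = 2 - (4 - g) = 2 + (-4 + g) = -2 + g)
U(G, J) = -7/2 + G + J (U(G, J) = -3/2 + (J + (-2 + G)) = -3/2 + (-2 + G + J) = -7/2 + G + J)
x = 6 (x = -6*(-1) = 6)
√(U(20, X(1)) + x) = √((-7/2 + 20 - 2) + 6) = √(29/2 + 6) = √(41/2) = √82/2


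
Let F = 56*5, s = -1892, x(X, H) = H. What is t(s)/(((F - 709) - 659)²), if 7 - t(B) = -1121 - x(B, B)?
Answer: -191/295936 ≈ -0.00064541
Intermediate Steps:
F = 280
t(B) = 1128 + B (t(B) = 7 - (-1121 - B) = 7 + (1121 + B) = 1128 + B)
t(s)/(((F - 709) - 659)²) = (1128 - 1892)/(((280 - 709) - 659)²) = -764/(-429 - 659)² = -764/((-1088)²) = -764/1183744 = -764*1/1183744 = -191/295936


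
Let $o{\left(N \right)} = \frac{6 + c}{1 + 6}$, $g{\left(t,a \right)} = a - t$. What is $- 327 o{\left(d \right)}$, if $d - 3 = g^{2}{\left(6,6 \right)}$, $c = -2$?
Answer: $- \frac{1308}{7} \approx -186.86$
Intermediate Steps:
$d = 3$ ($d = 3 + \left(6 - 6\right)^{2} = 3 + 0^{2} = 3 + 0 = 3$)
$o{\left(N \right)} = \frac{4}{7}$ ($o{\left(N \right)} = \frac{6 - 2}{1 + 6} = \frac{4}{7}$)
$- 327 o{\left(d \right)} = \left(-327\right) \frac{4}{7} = - \frac{1308}{7}$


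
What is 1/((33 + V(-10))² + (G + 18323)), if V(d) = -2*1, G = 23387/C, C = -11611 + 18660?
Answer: 1007/19422329 ≈ 5.1848e-5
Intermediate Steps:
C = 7049
G = 3341/1007 (G = 23387/7049 = 23387*(1/7049) = 3341/1007 ≈ 3.3178)
V(d) = -2
1/((33 + V(-10))² + (G + 18323)) = 1/((33 - 2)² + (3341/1007 + 18323)) = 1/(31² + 18454602/1007) = 1/(961 + 18454602/1007) = 1/(19422329/1007) = 1007/19422329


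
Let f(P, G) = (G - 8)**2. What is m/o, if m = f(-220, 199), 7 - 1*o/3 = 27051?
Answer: -36481/81132 ≈ -0.44965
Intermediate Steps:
o = -81132 (o = 21 - 3*27051 = 21 - 81153 = -81132)
f(P, G) = (-8 + G)**2
m = 36481 (m = (-8 + 199)**2 = 191**2 = 36481)
m/o = 36481/(-81132) = 36481*(-1/81132) = -36481/81132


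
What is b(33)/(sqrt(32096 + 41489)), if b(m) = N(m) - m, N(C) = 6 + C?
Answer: 6*sqrt(73585)/73585 ≈ 0.022119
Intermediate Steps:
b(m) = 6 (b(m) = (6 + m) - m = 6)
b(33)/(sqrt(32096 + 41489)) = 6/(sqrt(32096 + 41489)) = 6/(sqrt(73585)) = 6*(sqrt(73585)/73585) = 6*sqrt(73585)/73585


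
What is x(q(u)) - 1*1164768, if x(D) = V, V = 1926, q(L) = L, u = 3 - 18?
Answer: -1162842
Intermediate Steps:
u = -15
x(D) = 1926
x(q(u)) - 1*1164768 = 1926 - 1*1164768 = 1926 - 1164768 = -1162842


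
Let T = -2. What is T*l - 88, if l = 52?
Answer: -192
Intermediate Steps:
T*l - 88 = -2*52 - 88 = -104 - 88 = -192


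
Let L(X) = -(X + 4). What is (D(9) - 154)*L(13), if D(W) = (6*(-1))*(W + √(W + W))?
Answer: 3536 + 306*√2 ≈ 3968.8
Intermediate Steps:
L(X) = -4 - X (L(X) = -(4 + X) = -4 - X)
D(W) = -6*W - 6*√2*√W (D(W) = -6*(W + √(2*W)) = -6*(W + √2*√W) = -6*W - 6*√2*√W)
(D(9) - 154)*L(13) = ((-6*9 - 6*√2*√9) - 154)*(-4 - 1*13) = ((-54 - 6*√2*3) - 154)*(-4 - 13) = ((-54 - 18*√2) - 154)*(-17) = (-208 - 18*√2)*(-17) = 3536 + 306*√2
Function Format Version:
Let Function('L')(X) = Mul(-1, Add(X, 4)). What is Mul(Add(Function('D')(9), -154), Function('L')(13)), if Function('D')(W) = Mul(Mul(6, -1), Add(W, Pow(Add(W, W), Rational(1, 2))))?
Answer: Add(3536, Mul(306, Pow(2, Rational(1, 2)))) ≈ 3968.8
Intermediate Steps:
Function('L')(X) = Add(-4, Mul(-1, X)) (Function('L')(X) = Mul(-1, Add(4, X)) = Add(-4, Mul(-1, X)))
Function('D')(W) = Add(Mul(-6, W), Mul(-6, Pow(2, Rational(1, 2)), Pow(W, Rational(1, 2)))) (Function('D')(W) = Mul(-6, Add(W, Pow(Mul(2, W), Rational(1, 2)))) = Mul(-6, Add(W, Mul(Pow(2, Rational(1, 2)), Pow(W, Rational(1, 2))))) = Add(Mul(-6, W), Mul(-6, Pow(2, Rational(1, 2)), Pow(W, Rational(1, 2)))))
Mul(Add(Function('D')(9), -154), Function('L')(13)) = Mul(Add(Add(Mul(-6, 9), Mul(-6, Pow(2, Rational(1, 2)), Pow(9, Rational(1, 2)))), -154), Add(-4, Mul(-1, 13))) = Mul(Add(Add(-54, Mul(-6, Pow(2, Rational(1, 2)), 3)), -154), Add(-4, -13)) = Mul(Add(Add(-54, Mul(-18, Pow(2, Rational(1, 2)))), -154), -17) = Mul(Add(-208, Mul(-18, Pow(2, Rational(1, 2)))), -17) = Add(3536, Mul(306, Pow(2, Rational(1, 2))))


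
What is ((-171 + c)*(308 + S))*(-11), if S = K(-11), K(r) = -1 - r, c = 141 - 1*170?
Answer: 699600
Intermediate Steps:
c = -29 (c = 141 - 170 = -29)
S = 10 (S = -1 - 1*(-11) = -1 + 11 = 10)
((-171 + c)*(308 + S))*(-11) = ((-171 - 29)*(308 + 10))*(-11) = -200*318*(-11) = -63600*(-11) = 699600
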